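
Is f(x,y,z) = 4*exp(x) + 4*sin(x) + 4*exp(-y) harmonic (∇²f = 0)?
No, ∇²f = 4*exp(x) - 4*sin(x) + 4*exp(-y)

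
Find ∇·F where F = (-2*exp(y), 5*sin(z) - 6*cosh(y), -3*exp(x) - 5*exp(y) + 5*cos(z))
-5*sin(z) - 6*sinh(y)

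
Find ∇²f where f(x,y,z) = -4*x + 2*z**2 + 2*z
4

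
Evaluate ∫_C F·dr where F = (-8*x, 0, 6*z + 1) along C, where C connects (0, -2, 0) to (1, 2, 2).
10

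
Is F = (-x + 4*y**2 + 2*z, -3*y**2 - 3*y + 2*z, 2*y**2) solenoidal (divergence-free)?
No, ∇·F = -6*y - 4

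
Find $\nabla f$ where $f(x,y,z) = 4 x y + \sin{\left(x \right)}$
(4*y + cos(x), 4*x, 0)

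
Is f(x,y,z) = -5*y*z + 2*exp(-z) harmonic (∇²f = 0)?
No, ∇²f = 2*exp(-z)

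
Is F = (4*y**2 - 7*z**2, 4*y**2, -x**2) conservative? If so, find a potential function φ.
No, ∇×F = (0, 2*x - 14*z, -8*y) ≠ 0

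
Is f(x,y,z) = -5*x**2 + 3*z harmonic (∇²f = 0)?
No, ∇²f = -10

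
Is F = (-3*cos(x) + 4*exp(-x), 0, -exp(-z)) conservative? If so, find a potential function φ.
Yes, F is conservative. φ = -3*sin(x) + exp(-z) - 4*exp(-x)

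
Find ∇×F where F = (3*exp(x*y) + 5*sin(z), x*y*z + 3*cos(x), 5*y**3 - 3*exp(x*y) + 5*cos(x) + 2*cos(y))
(-x*y - 3*x*exp(x*y) + 15*y**2 - 2*sin(y), 3*y*exp(x*y) + 5*sin(x) + 5*cos(z), -3*x*exp(x*y) + y*z - 3*sin(x))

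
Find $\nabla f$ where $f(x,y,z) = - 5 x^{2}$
(-10*x, 0, 0)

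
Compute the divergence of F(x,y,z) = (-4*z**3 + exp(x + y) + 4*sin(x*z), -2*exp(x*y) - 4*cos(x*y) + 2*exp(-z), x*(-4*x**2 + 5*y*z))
5*x*y - 2*x*exp(x*y) + 4*x*sin(x*y) + 4*z*cos(x*z) + exp(x + y)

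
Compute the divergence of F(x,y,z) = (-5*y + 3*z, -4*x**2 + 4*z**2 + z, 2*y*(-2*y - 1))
0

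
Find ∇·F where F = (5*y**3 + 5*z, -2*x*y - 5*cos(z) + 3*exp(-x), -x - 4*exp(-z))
-2*x + 4*exp(-z)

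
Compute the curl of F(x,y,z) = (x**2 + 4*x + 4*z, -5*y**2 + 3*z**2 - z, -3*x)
(1 - 6*z, 7, 0)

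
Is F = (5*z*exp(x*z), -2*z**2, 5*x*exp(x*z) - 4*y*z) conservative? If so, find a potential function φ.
Yes, F is conservative. φ = -2*y*z**2 + 5*exp(x*z)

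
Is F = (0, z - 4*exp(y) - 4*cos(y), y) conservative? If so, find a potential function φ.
Yes, F is conservative. φ = y*z - 4*exp(y) - 4*sin(y)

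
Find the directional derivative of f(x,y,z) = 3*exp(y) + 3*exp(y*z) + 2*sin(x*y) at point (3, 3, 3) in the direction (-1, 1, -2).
sqrt(6)*(1 - 3*exp(6))*exp(3)/2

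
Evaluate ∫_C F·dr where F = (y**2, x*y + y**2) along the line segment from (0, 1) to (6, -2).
12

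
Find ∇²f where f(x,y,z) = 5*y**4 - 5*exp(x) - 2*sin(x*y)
2*x**2*sin(x*y) + 2*y**2*sin(x*y) + 60*y**2 - 5*exp(x)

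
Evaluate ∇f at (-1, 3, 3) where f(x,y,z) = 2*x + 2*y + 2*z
(2, 2, 2)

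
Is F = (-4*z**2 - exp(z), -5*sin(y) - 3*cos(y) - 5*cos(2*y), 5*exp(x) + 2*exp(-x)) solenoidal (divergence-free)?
No, ∇·F = 3*sin(y) + 10*sin(2*y) - 5*cos(y)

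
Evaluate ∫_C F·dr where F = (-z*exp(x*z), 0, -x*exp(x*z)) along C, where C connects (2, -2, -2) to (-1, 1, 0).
-1 + exp(-4)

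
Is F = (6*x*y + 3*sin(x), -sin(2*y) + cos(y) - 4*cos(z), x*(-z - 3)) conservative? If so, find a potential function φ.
No, ∇×F = (-4*sin(z), z + 3, -6*x) ≠ 0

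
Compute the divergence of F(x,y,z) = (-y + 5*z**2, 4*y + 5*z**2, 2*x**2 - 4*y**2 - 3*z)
1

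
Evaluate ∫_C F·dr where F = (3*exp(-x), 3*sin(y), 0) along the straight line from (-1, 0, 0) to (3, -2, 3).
-3*exp(-3) - 3*cos(2) + 3 + 3*E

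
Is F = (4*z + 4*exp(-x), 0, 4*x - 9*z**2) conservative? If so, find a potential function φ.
Yes, F is conservative. φ = 4*x*z - 3*z**3 - 4*exp(-x)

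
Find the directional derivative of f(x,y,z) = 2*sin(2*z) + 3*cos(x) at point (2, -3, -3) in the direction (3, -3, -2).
-sqrt(22)*(8*cos(6) + 9*sin(2))/22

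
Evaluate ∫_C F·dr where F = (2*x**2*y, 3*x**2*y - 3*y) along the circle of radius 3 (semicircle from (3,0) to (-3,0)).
-81*pi/4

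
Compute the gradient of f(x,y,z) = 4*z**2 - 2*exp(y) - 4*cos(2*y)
(0, -2*exp(y) + 8*sin(2*y), 8*z)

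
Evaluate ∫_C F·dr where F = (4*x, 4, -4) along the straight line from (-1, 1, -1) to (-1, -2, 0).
-16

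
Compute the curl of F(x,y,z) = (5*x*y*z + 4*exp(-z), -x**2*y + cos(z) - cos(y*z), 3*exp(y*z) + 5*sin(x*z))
(-y*sin(y*z) + 3*z*exp(y*z) + sin(z), 5*x*y - 5*z*cos(x*z) - 4*exp(-z), x*(-2*y - 5*z))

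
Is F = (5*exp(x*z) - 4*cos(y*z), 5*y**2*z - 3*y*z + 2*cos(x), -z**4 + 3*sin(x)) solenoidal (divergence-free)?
No, ∇·F = z*(10*y - 4*z**2 + 5*exp(x*z) - 3)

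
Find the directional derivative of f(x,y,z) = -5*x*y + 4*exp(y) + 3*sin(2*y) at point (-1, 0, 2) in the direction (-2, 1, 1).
5*sqrt(6)/2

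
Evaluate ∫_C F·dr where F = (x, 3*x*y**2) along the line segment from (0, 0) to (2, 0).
2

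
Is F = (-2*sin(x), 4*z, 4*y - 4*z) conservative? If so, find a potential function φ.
Yes, F is conservative. φ = 4*y*z - 2*z**2 + 2*cos(x)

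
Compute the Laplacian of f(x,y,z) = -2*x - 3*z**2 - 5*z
-6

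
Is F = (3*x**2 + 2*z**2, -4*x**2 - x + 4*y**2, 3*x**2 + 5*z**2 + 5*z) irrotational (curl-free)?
No, ∇×F = (0, -6*x + 4*z, -8*x - 1)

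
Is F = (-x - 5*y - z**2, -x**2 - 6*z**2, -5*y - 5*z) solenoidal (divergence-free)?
No, ∇·F = -6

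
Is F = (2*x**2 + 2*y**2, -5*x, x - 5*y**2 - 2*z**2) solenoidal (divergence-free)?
No, ∇·F = 4*x - 4*z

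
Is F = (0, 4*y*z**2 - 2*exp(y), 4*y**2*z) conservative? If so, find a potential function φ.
Yes, F is conservative. φ = 2*y**2*z**2 - 2*exp(y)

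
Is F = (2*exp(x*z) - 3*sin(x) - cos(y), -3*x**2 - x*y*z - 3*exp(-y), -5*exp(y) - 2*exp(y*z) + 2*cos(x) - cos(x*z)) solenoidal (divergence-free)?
No, ∇·F = -x*z + x*sin(x*z) - 2*y*exp(y*z) + 2*z*exp(x*z) - 3*cos(x) + 3*exp(-y)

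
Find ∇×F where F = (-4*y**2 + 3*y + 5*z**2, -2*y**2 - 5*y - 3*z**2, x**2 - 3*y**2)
(-6*y + 6*z, -2*x + 10*z, 8*y - 3)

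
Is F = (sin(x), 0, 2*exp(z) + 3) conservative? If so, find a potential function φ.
Yes, F is conservative. φ = 3*z + 2*exp(z) - cos(x)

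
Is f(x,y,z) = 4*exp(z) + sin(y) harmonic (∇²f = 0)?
No, ∇²f = 4*exp(z) - sin(y)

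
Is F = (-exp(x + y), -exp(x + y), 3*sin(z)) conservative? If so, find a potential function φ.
Yes, F is conservative. φ = -exp(x + y) - 3*cos(z)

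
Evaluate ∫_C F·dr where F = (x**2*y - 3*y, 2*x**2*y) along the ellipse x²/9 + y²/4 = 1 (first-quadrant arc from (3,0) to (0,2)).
9*pi/8 + 18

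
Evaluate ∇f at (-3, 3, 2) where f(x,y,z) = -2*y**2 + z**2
(0, -12, 4)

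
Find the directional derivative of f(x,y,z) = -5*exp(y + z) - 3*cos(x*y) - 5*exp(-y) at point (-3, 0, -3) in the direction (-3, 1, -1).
5*sqrt(11)/11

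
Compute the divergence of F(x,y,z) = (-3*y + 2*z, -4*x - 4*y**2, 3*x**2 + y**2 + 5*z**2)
-8*y + 10*z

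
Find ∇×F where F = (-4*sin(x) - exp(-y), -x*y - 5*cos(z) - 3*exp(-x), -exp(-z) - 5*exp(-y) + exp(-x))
(-5*sin(z) + 5*exp(-y), exp(-x), -y - exp(-y) + 3*exp(-x))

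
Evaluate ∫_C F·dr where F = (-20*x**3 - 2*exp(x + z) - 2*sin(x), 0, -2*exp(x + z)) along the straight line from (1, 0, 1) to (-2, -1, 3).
-75 - 2*E - 2*cos(1) + 2*cos(2) + 2*exp(2)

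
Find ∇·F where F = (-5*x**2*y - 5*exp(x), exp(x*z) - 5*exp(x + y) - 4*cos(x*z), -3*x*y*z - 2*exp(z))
-13*x*y - 5*exp(x) - 2*exp(z) - 5*exp(x + y)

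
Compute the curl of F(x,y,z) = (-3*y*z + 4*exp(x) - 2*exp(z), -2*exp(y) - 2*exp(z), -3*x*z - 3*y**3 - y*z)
(-9*y**2 - z + 2*exp(z), -3*y + 3*z - 2*exp(z), 3*z)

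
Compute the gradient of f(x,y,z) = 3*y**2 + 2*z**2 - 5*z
(0, 6*y, 4*z - 5)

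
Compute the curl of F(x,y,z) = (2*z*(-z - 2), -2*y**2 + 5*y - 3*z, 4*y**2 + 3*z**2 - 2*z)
(8*y + 3, -4*z - 4, 0)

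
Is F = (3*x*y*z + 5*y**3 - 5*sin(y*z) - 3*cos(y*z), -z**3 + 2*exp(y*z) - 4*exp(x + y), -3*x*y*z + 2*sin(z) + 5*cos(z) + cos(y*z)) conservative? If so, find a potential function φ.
No, ∇×F = (-3*x*z - 2*y*exp(y*z) + 3*z**2 - z*sin(y*z), y*(3*x + 3*z + 3*sin(y*z) - 5*cos(y*z)), -3*x*z - 15*y**2 - 3*z*sin(y*z) + 5*z*cos(y*z) - 4*exp(x + y)) ≠ 0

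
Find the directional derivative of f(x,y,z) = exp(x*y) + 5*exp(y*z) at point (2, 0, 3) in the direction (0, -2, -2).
-17*sqrt(2)/2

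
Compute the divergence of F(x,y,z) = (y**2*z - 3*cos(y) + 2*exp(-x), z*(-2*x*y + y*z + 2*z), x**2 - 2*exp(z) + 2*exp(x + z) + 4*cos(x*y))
((-z*(2*x - z) - 2*exp(z) + 2*exp(x + z))*exp(x) - 2)*exp(-x)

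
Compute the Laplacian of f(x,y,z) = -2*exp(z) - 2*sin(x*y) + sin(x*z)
2*x**2*sin(x*y) - x**2*sin(x*z) + 2*y**2*sin(x*y) - z**2*sin(x*z) - 2*exp(z)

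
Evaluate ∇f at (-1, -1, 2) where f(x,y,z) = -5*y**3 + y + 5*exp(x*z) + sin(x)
(cos(1) + 10*exp(-2), -14, -5*exp(-2))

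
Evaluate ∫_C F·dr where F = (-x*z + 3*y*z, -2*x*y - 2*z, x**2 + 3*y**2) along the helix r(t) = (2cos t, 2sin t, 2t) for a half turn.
-6*pi**2 + 16/3 + 14*pi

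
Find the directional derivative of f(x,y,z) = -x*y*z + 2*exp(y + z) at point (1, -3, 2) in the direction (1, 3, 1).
sqrt(11)*(8 + 3*E)*exp(-1)/11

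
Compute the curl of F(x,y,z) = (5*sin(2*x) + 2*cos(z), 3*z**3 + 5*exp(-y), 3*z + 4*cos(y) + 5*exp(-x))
(-9*z**2 - 4*sin(y), -2*sin(z) + 5*exp(-x), 0)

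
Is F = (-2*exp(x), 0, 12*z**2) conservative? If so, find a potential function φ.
Yes, F is conservative. φ = 4*z**3 - 2*exp(x)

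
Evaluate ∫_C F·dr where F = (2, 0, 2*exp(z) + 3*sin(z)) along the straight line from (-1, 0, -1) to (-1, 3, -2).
-2*exp(-1) + 2*exp(-2) - 3*cos(2) + 3*cos(1)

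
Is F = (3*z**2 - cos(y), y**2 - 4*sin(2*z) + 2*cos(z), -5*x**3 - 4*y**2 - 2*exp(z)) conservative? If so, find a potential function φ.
No, ∇×F = (-8*y + 2*sin(z) + 8*cos(2*z), 15*x**2 + 6*z, -sin(y)) ≠ 0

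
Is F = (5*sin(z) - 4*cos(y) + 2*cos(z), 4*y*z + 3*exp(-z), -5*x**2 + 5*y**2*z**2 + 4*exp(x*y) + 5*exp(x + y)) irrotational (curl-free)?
No, ∇×F = (4*x*exp(x*y) + 10*y*z**2 - 4*y + 5*exp(x + y) + 3*exp(-z), 10*x - 4*y*exp(x*y) - 5*exp(x + y) - 2*sin(z) + 5*cos(z), -4*sin(y))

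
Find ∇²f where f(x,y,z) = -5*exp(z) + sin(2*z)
-5*exp(z) - 4*sin(2*z)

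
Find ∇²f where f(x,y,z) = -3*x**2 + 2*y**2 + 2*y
-2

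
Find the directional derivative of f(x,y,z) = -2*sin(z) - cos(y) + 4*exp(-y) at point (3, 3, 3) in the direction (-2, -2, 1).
8*exp(-3)/3 - 2*sqrt(2)*sin(pi/4 + 3)/3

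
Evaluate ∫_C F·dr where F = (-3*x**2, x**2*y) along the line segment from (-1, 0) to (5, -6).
72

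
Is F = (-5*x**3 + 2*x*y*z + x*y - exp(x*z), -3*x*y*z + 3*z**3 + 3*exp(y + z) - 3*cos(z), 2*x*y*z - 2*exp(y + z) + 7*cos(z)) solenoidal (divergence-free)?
No, ∇·F = -15*x**2 + 2*x*y - 3*x*z + 2*y*z + y - z*exp(x*z) + exp(y + z) - 7*sin(z)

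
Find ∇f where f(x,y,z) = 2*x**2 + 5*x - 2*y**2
(4*x + 5, -4*y, 0)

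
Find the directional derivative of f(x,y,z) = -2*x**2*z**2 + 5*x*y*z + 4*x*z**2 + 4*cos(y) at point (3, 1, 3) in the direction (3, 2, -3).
-sqrt(22)*(4*sin(1) + 9)/11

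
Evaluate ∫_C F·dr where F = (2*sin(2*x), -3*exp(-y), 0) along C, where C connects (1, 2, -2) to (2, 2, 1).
cos(2) - cos(4)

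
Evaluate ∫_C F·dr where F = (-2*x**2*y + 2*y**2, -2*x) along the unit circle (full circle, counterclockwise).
-3*pi/2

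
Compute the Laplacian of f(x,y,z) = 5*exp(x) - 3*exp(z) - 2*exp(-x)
5*exp(x) - 3*exp(z) - 2*exp(-x)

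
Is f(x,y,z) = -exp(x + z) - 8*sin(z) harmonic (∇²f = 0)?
No, ∇²f = -2*exp(x + z) + 8*sin(z)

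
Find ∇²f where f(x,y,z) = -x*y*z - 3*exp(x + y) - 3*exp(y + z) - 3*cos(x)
-6*exp(x + y) - 6*exp(y + z) + 3*cos(x)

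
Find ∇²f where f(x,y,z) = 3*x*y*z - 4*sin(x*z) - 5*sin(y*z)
4*x**2*sin(x*z) + 5*y**2*sin(y*z) + 4*z**2*sin(x*z) + 5*z**2*sin(y*z)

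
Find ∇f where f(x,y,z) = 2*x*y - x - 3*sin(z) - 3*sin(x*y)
(-3*y*cos(x*y) + 2*y - 1, x*(2 - 3*cos(x*y)), -3*cos(z))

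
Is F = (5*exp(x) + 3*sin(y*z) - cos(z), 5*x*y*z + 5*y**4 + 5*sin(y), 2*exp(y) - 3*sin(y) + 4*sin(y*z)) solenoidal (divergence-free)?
No, ∇·F = 5*x*z + 20*y**3 + 4*y*cos(y*z) + 5*exp(x) + 5*cos(y)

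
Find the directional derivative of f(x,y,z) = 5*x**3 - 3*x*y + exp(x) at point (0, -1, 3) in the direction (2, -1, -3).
4*sqrt(14)/7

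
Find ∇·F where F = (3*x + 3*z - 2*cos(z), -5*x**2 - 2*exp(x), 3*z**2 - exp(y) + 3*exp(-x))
6*z + 3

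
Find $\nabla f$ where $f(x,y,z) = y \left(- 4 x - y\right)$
(-4*y, -4*x - 2*y, 0)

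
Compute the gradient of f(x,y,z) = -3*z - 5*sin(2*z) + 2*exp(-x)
(-2*exp(-x), 0, 20*sin(z)**2 - 13)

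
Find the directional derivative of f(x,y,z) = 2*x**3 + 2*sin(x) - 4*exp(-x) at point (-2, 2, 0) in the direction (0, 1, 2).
0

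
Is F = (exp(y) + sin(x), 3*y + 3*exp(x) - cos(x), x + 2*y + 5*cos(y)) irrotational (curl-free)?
No, ∇×F = (2 - 5*sin(y), -1, 3*exp(x) - exp(y) + sin(x))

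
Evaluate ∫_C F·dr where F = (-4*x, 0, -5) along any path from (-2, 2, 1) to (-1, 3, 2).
1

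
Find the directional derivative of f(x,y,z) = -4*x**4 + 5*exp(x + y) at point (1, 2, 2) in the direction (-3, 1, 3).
2*sqrt(19)*(24 - 5*exp(3))/19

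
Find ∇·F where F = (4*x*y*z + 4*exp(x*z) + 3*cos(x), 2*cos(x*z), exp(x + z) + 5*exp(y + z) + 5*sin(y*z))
4*y*z + 5*y*cos(y*z) + 4*z*exp(x*z) + exp(x + z) + 5*exp(y + z) - 3*sin(x)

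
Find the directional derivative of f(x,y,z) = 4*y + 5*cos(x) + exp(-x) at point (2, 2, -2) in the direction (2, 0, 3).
-2*sqrt(13)*(1 + 5*exp(2)*sin(2))*exp(-2)/13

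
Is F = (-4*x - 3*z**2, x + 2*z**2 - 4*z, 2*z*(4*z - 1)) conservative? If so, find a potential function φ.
No, ∇×F = (4 - 4*z, -6*z, 1) ≠ 0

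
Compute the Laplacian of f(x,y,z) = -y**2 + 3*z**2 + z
4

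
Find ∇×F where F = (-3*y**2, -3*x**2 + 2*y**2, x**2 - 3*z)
(0, -2*x, -6*x + 6*y)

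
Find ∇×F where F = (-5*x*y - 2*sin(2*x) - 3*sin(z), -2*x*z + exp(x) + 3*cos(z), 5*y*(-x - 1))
(-3*x + 3*sin(z) - 5, 5*y - 3*cos(z), 5*x - 2*z + exp(x))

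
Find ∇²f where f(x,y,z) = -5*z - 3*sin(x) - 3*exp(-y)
3*sin(x) - 3*exp(-y)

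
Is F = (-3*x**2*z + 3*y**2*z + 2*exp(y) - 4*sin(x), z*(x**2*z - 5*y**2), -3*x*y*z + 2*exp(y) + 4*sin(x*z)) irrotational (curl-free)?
No, ∇×F = (-2*x**2*z - 3*x*z + 5*y**2 + 2*exp(y), -3*x**2 + 3*y**2 + 3*y*z - 4*z*cos(x*z), 2*x*z**2 - 6*y*z - 2*exp(y))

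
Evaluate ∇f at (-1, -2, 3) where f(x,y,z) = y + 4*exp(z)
(0, 1, 4*exp(3))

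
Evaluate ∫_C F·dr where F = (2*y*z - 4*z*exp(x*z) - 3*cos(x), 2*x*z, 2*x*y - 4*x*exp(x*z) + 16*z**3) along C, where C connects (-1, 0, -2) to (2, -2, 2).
-4*exp(4) - 16 - 3*sin(2) - 3*sin(1) + 4*exp(2)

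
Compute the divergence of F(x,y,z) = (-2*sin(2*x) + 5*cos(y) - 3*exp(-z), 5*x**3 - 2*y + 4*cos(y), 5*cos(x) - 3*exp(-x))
-4*sin(y) - 4*cos(2*x) - 2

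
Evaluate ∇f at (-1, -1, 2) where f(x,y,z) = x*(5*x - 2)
(-12, 0, 0)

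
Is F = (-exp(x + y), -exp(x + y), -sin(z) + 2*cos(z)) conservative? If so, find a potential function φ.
Yes, F is conservative. φ = -exp(x + y) + 2*sin(z) + cos(z)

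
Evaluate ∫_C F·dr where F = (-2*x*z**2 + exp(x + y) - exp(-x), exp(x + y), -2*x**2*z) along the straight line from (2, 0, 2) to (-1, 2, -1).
-exp(2) - exp(-2) + 2*E + 15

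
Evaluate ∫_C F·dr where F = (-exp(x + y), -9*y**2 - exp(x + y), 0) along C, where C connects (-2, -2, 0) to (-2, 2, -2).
-49 + exp(-4)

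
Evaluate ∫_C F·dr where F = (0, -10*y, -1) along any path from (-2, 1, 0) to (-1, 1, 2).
-2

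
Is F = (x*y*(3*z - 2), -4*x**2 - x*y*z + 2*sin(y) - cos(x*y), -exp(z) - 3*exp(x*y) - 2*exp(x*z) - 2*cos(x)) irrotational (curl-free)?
No, ∇×F = (x*(y - 3*exp(x*y)), 3*x*y + 3*y*exp(x*y) + 2*z*exp(x*z) - 2*sin(x), -3*x*z - 6*x - y*z + y*sin(x*y))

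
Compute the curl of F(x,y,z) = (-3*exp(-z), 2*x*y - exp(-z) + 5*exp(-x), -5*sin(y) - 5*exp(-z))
(-5*cos(y) - exp(-z), 3*exp(-z), 2*y - 5*exp(-x))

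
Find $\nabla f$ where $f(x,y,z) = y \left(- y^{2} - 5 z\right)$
(0, -3*y**2 - 5*z, -5*y)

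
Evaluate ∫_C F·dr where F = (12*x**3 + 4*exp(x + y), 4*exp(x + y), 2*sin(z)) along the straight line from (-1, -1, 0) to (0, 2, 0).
-3 + 8*sinh(2)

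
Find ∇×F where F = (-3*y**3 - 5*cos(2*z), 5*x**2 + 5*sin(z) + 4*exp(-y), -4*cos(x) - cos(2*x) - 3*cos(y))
(3*sin(y) - 5*cos(z), -4*sin(x) - 2*sin(2*x) + 10*sin(2*z), 10*x + 9*y**2)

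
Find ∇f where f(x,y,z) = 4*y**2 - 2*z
(0, 8*y, -2)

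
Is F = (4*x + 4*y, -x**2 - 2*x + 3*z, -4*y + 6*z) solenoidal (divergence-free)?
No, ∇·F = 10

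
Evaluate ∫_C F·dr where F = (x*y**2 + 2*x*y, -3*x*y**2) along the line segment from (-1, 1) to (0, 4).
16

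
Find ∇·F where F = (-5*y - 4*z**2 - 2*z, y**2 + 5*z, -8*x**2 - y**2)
2*y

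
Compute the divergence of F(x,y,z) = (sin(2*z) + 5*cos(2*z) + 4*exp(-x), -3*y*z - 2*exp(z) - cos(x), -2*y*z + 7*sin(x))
-2*y - 3*z - 4*exp(-x)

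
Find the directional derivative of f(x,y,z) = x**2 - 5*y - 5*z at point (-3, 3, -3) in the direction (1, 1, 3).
-26*sqrt(11)/11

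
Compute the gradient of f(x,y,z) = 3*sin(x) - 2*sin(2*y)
(3*cos(x), -4*cos(2*y), 0)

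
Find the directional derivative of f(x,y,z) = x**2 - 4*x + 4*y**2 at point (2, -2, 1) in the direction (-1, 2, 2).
-32/3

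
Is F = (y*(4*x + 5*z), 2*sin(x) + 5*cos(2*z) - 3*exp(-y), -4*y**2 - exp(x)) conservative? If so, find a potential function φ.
No, ∇×F = (-8*y + 10*sin(2*z), 5*y + exp(x), -4*x - 5*z + 2*cos(x)) ≠ 0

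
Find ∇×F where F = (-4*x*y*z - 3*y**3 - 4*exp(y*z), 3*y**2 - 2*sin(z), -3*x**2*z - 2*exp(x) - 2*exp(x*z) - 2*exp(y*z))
(-2*z*exp(y*z) + 2*cos(z), -4*x*y + 6*x*z - 4*y*exp(y*z) + 2*z*exp(x*z) + 2*exp(x), 4*x*z + 9*y**2 + 4*z*exp(y*z))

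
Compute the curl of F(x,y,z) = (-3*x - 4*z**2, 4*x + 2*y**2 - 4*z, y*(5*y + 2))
(10*y + 6, -8*z, 4)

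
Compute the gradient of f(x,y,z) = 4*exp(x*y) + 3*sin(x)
(4*y*exp(x*y) + 3*cos(x), 4*x*exp(x*y), 0)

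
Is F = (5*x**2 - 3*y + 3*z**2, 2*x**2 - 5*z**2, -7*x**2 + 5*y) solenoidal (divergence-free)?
No, ∇·F = 10*x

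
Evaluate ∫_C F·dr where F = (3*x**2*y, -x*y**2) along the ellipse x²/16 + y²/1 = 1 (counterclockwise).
-49*pi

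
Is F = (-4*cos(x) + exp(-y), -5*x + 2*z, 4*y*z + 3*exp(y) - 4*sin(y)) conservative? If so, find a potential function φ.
No, ∇×F = (4*z + 3*exp(y) - 4*cos(y) - 2, 0, -5 + exp(-y)) ≠ 0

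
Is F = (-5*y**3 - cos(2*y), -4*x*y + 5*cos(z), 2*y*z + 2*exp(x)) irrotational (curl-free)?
No, ∇×F = (2*z + 5*sin(z), -2*exp(x), 15*y**2 - 4*y - 2*sin(2*y))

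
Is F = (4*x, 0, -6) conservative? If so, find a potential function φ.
Yes, F is conservative. φ = 2*x**2 - 6*z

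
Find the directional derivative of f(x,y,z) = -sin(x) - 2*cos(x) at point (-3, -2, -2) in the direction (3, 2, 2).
-3*sqrt(17)*(cos(3) + 2*sin(3))/17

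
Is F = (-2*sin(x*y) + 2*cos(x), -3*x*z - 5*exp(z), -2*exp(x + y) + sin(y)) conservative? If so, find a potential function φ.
No, ∇×F = (3*x + 5*exp(z) - 2*exp(x + y) + cos(y), 2*exp(x + y), 2*x*cos(x*y) - 3*z) ≠ 0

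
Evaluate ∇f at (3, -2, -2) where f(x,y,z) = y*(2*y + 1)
(0, -7, 0)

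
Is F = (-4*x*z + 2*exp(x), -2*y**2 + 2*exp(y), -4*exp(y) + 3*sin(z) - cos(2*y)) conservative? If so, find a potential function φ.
No, ∇×F = (-4*exp(y) + 2*sin(2*y), -4*x, 0) ≠ 0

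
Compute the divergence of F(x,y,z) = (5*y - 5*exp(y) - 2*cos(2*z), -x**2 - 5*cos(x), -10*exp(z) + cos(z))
-10*exp(z) - sin(z)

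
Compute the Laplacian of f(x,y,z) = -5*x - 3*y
0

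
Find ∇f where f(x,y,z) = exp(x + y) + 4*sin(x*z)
(4*z*cos(x*z) + exp(x + y), exp(x + y), 4*x*cos(x*z))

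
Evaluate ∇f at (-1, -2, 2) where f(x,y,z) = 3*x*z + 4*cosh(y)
(6, -4*sinh(2), -3)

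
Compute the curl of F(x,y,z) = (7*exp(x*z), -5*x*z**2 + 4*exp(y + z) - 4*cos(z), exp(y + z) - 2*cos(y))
(10*x*z - 3*exp(y + z) + 2*sin(y) - 4*sin(z), 7*x*exp(x*z), -5*z**2)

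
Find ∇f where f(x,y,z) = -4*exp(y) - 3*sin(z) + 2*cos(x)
(-2*sin(x), -4*exp(y), -3*cos(z))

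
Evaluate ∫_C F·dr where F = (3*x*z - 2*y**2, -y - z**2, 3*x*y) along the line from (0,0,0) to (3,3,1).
-11/2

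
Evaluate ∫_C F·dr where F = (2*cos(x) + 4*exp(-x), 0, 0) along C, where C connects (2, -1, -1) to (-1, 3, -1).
-4*E - 2*sin(2) - 2*sin(1) + 4*exp(-2)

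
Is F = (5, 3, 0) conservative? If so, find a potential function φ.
Yes, F is conservative. φ = 5*x + 3*y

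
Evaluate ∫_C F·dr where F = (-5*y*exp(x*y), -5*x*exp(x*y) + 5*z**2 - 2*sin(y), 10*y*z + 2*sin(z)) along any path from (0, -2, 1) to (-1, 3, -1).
2*cos(3) - 5*exp(-3) - 2*cos(2) + 30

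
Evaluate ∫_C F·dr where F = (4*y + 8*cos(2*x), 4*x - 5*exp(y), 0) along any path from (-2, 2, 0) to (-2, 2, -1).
0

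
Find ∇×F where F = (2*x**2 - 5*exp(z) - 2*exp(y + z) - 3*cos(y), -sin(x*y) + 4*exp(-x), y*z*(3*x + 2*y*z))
(z*(3*x + 4*y*z), -3*y*z - 5*exp(z) - 2*exp(y + z), -y*cos(x*y) + 2*exp(y + z) - 3*sin(y) - 4*exp(-x))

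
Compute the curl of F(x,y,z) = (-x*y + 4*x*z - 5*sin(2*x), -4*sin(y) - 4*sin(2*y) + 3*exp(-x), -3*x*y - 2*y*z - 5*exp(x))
(-3*x - 2*z, 4*x + 3*y + 5*exp(x), x - 3*exp(-x))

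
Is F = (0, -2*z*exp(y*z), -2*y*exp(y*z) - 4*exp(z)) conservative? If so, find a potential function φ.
Yes, F is conservative. φ = -4*exp(z) - 2*exp(y*z)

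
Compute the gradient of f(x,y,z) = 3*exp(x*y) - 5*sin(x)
(3*y*exp(x*y) - 5*cos(x), 3*x*exp(x*y), 0)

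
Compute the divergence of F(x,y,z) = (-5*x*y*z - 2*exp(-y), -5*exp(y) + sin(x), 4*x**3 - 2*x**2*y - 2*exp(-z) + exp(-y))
-5*y*z - 5*exp(y) + 2*exp(-z)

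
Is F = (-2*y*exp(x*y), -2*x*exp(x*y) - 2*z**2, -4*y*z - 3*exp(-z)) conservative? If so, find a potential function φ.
Yes, F is conservative. φ = -2*y*z**2 - 2*exp(x*y) + 3*exp(-z)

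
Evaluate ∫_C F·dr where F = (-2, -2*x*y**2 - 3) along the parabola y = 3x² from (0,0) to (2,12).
-14104/7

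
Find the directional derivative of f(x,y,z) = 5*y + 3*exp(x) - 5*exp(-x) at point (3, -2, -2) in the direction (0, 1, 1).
5*sqrt(2)/2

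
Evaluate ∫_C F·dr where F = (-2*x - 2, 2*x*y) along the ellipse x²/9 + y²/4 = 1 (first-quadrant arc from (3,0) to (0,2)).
23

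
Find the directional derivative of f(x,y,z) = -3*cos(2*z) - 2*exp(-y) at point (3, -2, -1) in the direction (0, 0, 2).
-6*sin(2)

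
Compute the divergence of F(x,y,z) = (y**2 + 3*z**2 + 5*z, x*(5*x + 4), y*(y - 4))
0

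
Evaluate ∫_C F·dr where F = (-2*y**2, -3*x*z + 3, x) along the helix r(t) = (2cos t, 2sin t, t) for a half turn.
64/3 - 3*pi**2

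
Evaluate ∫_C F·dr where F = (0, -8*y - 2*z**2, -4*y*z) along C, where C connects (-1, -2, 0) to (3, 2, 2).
-16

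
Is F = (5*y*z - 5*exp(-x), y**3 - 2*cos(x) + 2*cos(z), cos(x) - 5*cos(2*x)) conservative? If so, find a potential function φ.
No, ∇×F = (2*sin(z), 5*y + sin(x) - 10*sin(2*x), -5*z + 2*sin(x)) ≠ 0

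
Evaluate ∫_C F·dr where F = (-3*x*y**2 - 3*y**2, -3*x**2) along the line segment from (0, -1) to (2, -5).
-132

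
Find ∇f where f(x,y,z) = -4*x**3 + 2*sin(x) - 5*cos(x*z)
(-12*x**2 + 5*z*sin(x*z) + 2*cos(x), 0, 5*x*sin(x*z))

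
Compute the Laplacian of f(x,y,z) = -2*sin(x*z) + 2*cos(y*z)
2*x**2*sin(x*z) - 2*y**2*cos(y*z) + 2*z**2*sin(x*z) - 2*z**2*cos(y*z)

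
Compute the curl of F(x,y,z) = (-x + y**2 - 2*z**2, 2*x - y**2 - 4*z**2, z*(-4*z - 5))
(8*z, -4*z, 2 - 2*y)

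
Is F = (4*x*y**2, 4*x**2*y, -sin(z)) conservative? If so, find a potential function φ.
Yes, F is conservative. φ = 2*x**2*y**2 + cos(z)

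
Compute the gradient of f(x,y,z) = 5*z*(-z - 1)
(0, 0, -10*z - 5)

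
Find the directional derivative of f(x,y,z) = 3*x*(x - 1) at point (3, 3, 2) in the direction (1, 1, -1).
5*sqrt(3)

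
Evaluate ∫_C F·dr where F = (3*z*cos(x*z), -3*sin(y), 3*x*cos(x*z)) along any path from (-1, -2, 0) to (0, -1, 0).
-3*cos(2) + 3*cos(1)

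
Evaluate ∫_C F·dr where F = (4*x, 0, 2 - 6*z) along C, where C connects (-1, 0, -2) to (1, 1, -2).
0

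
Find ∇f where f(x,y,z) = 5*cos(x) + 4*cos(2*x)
(-(16*cos(x) + 5)*sin(x), 0, 0)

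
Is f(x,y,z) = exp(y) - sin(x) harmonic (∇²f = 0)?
No, ∇²f = exp(y) + sin(x)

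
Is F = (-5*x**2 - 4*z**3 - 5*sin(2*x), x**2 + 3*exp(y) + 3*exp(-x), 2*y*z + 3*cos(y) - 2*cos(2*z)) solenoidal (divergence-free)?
No, ∇·F = -10*x + 2*y + 3*exp(y) + 4*sin(2*z) - 10*cos(2*x)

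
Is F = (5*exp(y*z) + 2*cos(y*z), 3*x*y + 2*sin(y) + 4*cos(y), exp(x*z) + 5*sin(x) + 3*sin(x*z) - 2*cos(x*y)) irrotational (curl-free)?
No, ∇×F = (2*x*sin(x*y), 5*y*exp(y*z) - 2*y*sin(x*y) - 2*y*sin(y*z) - z*exp(x*z) - 3*z*cos(x*z) - 5*cos(x), 3*y - 5*z*exp(y*z) + 2*z*sin(y*z))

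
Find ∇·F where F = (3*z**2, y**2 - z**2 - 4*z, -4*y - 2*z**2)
2*y - 4*z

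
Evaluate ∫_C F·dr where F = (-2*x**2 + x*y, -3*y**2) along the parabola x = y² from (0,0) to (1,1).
-19/15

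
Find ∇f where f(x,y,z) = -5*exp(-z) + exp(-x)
(-exp(-x), 0, 5*exp(-z))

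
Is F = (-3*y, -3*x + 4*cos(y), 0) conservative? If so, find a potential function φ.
Yes, F is conservative. φ = -3*x*y + 4*sin(y)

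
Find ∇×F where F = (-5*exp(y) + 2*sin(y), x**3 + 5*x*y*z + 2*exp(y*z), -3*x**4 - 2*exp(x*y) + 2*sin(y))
(-5*x*y - 2*x*exp(x*y) - 2*y*exp(y*z) + 2*cos(y), 12*x**3 + 2*y*exp(x*y), 3*x**2 + 5*y*z + 5*exp(y) - 2*cos(y))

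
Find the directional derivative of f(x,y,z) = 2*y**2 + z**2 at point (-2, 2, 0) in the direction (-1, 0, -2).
0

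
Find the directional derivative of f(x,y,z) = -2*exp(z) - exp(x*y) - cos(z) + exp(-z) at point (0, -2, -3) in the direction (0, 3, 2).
-2*sqrt(13)*(2 + exp(3)*sin(3) + exp(6))*exp(-3)/13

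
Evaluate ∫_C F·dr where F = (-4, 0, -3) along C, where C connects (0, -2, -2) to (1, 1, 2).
-16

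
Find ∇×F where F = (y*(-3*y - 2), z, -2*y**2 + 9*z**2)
(-4*y - 1, 0, 6*y + 2)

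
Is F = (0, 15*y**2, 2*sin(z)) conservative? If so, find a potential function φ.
Yes, F is conservative. φ = 5*y**3 - 2*cos(z)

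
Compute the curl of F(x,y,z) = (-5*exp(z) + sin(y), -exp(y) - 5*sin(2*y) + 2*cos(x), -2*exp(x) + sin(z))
(0, 2*exp(x) - 5*exp(z), -2*sin(x) - cos(y))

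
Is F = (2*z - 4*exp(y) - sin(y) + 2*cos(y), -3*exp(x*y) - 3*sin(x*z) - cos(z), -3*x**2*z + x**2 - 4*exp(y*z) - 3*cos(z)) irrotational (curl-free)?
No, ∇×F = (3*x*cos(x*z) - 4*z*exp(y*z) - sin(z), 6*x*z - 2*x + 2, -3*y*exp(x*y) - 3*z*cos(x*z) + 4*exp(y) + 2*sin(y) + cos(y))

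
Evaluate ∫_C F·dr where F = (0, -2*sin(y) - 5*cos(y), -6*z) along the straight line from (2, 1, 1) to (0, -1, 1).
10*sin(1)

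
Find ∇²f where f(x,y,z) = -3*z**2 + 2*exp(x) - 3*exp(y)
2*exp(x) - 3*exp(y) - 6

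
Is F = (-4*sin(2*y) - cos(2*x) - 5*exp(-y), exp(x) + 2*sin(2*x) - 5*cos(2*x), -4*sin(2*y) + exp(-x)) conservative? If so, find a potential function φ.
No, ∇×F = (-8*cos(2*y), exp(-x), exp(x) + 10*sin(2*x) + 4*cos(2*x) + 8*cos(2*y) - 5*exp(-y)) ≠ 0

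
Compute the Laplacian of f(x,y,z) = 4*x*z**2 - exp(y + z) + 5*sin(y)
8*x - 2*exp(y + z) - 5*sin(y)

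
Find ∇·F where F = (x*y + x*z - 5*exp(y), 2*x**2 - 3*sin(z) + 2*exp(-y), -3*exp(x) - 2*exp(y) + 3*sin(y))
y + z - 2*exp(-y)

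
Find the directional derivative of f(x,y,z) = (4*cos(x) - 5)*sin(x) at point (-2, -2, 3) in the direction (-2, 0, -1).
sqrt(5)*(2*cos(2) - 8*cos(4)/5)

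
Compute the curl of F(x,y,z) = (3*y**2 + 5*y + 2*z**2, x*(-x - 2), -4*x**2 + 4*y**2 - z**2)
(8*y, 8*x + 4*z, -2*x - 6*y - 7)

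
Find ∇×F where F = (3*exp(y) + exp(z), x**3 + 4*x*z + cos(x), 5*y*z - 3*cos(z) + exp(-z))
(-4*x + 5*z, exp(z), 3*x**2 + 4*z - 3*exp(y) - sin(x))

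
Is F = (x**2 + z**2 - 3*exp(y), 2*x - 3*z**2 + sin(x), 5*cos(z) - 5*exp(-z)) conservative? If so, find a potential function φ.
No, ∇×F = (6*z, 2*z, 3*exp(y) + cos(x) + 2) ≠ 0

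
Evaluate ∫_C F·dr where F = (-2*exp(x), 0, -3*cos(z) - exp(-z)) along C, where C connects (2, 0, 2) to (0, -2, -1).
-2 - exp(-2) + 3*sin(1) + E + 3*sin(2) + 2*exp(2)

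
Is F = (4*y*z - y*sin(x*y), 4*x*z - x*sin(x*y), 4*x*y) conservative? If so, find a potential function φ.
Yes, F is conservative. φ = 4*x*y*z + cos(x*y)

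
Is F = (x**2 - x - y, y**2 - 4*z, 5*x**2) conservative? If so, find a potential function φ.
No, ∇×F = (4, -10*x, 1) ≠ 0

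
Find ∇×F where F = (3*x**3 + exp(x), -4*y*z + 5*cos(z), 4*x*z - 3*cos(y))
(4*y + 3*sin(y) + 5*sin(z), -4*z, 0)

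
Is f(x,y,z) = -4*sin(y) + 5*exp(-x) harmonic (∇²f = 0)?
No, ∇²f = 4*sin(y) + 5*exp(-x)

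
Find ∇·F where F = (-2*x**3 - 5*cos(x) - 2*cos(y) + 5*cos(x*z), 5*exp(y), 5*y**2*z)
-6*x**2 + 5*y**2 - 5*z*sin(x*z) + 5*exp(y) + 5*sin(x)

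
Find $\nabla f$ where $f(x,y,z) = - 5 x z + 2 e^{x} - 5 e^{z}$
(-5*z + 2*exp(x), 0, -5*x - 5*exp(z))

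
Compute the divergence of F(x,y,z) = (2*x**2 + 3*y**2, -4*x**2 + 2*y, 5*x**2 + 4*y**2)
4*x + 2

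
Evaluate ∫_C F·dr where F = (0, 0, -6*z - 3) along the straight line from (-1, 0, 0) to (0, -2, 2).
-18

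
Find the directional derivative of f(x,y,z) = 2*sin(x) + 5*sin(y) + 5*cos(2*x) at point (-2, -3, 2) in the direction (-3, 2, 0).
2*sqrt(13)*(5*cos(3) - 3*cos(2) - 15*sin(4))/13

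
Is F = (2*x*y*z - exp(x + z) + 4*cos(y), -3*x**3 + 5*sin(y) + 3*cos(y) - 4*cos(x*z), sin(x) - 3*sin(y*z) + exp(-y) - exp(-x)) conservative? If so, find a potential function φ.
No, ∇×F = (-4*x*sin(x*z) - 3*z*cos(y*z) - exp(-y), 2*x*y - exp(x + z) - cos(x) - exp(-x), -9*x**2 - 2*x*z + 4*z*sin(x*z) + 4*sin(y)) ≠ 0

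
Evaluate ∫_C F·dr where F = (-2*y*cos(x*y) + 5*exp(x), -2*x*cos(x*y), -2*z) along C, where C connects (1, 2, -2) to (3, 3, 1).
-5*E - 2*sin(9) + 2*sin(2) + 3 + 5*exp(3)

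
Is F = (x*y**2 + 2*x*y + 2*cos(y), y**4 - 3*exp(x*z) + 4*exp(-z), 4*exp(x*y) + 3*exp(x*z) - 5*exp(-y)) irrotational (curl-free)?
No, ∇×F = (4*x*exp(x*y) + 3*x*exp(x*z) + 4*exp(-z) + 5*exp(-y), -4*y*exp(x*y) - 3*z*exp(x*z), -2*x*y - 2*x - 3*z*exp(x*z) + 2*sin(y))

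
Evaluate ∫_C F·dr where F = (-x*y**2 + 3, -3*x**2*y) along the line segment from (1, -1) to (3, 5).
-258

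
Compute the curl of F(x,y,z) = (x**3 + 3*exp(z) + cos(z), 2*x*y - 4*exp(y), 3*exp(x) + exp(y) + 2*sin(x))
(exp(y), -3*exp(x) + 3*exp(z) - sin(z) - 2*cos(x), 2*y)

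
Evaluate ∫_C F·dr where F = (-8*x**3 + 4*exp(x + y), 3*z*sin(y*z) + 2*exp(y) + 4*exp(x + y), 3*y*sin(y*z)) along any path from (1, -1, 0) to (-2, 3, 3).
-31 - 2*exp(-1) - 3*cos(9) + 4*E + 2*exp(3)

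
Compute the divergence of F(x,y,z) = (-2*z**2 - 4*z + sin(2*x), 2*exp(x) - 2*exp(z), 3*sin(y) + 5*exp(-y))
2*cos(2*x)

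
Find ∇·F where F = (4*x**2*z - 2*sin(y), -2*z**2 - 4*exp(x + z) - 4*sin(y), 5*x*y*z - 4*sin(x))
5*x*y + 8*x*z - 4*cos(y)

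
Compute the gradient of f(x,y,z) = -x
(-1, 0, 0)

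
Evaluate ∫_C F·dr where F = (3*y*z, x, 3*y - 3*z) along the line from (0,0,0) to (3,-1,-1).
3/2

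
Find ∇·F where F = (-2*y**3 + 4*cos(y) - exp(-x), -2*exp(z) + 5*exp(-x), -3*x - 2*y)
exp(-x)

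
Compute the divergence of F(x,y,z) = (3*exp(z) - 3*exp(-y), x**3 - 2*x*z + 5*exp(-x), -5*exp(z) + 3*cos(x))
-5*exp(z)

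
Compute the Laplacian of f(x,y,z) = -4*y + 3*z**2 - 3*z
6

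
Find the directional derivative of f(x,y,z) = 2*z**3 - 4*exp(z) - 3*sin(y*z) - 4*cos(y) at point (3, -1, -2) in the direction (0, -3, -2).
4*sqrt(13)*(-12*exp(2) + 2 - 6*exp(2)*cos(2) + 3*exp(2)*sin(1))*exp(-2)/13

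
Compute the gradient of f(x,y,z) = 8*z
(0, 0, 8)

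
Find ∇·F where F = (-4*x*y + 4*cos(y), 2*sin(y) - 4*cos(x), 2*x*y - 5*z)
-4*y + 2*cos(y) - 5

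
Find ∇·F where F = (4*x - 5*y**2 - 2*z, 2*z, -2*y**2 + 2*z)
6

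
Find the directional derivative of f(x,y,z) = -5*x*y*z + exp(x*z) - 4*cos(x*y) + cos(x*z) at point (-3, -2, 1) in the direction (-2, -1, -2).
(4 + (28*sin(6) + 4*sin(3) + 25)*exp(3))*exp(-3)/3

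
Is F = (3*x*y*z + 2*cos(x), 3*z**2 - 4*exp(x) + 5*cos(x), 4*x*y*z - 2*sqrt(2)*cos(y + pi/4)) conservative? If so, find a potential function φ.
No, ∇×F = (4*x*z - 6*z + 2*sqrt(2)*sin(y + pi/4), y*(3*x - 4*z), -3*x*z - 4*exp(x) - 5*sin(x)) ≠ 0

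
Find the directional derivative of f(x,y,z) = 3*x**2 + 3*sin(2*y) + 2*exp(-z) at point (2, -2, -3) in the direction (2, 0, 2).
sqrt(2)*(6 - exp(3))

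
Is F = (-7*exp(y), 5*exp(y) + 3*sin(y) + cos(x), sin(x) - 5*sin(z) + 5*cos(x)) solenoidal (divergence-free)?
No, ∇·F = 5*exp(y) + 3*cos(y) - 5*cos(z)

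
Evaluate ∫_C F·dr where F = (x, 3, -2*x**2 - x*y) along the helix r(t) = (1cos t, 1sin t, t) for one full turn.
-2*pi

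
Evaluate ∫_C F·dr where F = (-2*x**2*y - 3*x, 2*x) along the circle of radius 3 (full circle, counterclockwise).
117*pi/2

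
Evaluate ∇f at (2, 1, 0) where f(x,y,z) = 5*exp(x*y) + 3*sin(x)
(3*cos(2) + 5*exp(2), 10*exp(2), 0)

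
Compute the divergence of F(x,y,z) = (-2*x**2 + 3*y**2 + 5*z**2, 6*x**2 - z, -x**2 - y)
-4*x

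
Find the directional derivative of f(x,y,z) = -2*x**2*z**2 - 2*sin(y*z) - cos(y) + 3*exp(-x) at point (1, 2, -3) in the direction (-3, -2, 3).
sqrt(22)*(9 + 2*E*(-12*cos(6) - sin(2) + 18) + 108*E)*exp(-1)/22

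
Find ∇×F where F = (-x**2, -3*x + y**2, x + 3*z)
(0, -1, -3)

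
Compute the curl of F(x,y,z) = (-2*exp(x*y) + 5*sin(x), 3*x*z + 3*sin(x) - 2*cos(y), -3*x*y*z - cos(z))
(3*x*(-z - 1), 3*y*z, 2*x*exp(x*y) + 3*z + 3*cos(x))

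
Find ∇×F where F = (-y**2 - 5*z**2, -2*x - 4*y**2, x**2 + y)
(1, -2*x - 10*z, 2*y - 2)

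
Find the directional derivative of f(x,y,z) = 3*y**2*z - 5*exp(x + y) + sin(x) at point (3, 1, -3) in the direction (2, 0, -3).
sqrt(13)*(-10*exp(4) - 9 + 2*cos(3))/13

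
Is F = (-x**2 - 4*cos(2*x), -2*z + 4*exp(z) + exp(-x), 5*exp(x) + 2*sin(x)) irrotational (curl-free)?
No, ∇×F = (2 - 4*exp(z), -5*exp(x) - 2*cos(x), -exp(-x))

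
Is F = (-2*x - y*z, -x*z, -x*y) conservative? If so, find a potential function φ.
Yes, F is conservative. φ = x*(-x - y*z)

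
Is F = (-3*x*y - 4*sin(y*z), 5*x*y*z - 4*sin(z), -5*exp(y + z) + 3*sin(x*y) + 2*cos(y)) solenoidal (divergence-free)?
No, ∇·F = 5*x*z - 3*y - 5*exp(y + z)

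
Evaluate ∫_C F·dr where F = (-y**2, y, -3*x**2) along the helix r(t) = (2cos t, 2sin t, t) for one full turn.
-12*pi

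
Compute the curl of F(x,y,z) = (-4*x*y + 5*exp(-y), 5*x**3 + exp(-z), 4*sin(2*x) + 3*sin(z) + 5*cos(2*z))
(exp(-z), -8*cos(2*x), 15*x**2 + 4*x + 5*exp(-y))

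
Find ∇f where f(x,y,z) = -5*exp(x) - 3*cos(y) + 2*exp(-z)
(-5*exp(x), 3*sin(y), -2*exp(-z))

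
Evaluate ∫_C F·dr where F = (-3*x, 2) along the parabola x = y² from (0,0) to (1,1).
1/2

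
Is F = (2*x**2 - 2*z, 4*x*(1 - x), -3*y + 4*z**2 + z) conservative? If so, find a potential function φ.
No, ∇×F = (-3, -2, 4 - 8*x) ≠ 0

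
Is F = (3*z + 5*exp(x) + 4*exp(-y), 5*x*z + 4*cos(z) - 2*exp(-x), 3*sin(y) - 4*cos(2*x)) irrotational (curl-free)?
No, ∇×F = (-5*x + 4*sin(z) + 3*cos(y), 3 - 8*sin(2*x), 5*z + 4*exp(-y) + 2*exp(-x))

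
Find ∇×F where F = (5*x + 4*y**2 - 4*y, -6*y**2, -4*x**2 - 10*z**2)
(0, 8*x, 4 - 8*y)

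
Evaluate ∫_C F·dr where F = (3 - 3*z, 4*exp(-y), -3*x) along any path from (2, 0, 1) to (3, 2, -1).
22 - 4*exp(-2)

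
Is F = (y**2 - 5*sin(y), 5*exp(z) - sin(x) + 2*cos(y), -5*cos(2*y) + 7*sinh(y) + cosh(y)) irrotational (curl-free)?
No, ∇×F = (-5*exp(z) + 10*sin(2*y) + sinh(y) + 7*cosh(y), 0, -2*y - cos(x) + 5*cos(y))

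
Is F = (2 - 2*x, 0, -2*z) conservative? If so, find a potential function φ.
Yes, F is conservative. φ = -x**2 + 2*x - z**2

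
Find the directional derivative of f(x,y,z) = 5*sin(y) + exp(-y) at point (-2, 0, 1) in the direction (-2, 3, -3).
6*sqrt(22)/11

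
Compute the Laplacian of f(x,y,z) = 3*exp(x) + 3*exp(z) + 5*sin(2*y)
3*exp(x) + 3*exp(z) - 20*sin(2*y)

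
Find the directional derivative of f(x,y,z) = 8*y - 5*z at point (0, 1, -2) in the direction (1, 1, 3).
-7*sqrt(11)/11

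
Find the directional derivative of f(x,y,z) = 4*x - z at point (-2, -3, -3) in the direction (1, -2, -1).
5*sqrt(6)/6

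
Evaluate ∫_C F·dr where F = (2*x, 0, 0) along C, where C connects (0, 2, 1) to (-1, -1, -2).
1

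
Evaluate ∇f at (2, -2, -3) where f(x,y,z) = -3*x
(-3, 0, 0)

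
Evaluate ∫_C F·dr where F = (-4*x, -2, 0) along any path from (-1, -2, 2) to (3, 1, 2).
-22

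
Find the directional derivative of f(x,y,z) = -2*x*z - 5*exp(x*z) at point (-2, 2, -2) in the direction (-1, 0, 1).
0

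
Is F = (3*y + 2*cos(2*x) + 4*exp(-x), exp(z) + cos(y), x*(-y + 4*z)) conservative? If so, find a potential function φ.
No, ∇×F = (-x - exp(z), y - 4*z, -3) ≠ 0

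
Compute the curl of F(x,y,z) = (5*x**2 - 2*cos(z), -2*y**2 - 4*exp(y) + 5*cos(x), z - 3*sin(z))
(0, 2*sin(z), -5*sin(x))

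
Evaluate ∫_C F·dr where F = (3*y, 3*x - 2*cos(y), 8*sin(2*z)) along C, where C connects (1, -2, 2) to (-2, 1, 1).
4*cos(4) - 2*sin(2) - 2*sin(1) - 4*cos(2)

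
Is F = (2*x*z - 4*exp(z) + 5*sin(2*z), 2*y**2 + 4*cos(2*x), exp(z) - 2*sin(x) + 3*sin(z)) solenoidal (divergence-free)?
No, ∇·F = 4*y + 2*z + exp(z) + 3*cos(z)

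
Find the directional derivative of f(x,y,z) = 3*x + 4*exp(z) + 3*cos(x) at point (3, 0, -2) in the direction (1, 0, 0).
3 - 3*sin(3)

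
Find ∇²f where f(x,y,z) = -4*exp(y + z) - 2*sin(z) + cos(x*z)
-x**2*cos(x*z) - z**2*cos(x*z) - 8*exp(y + z) + 2*sin(z)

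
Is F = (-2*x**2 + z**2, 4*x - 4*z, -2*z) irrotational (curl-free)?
No, ∇×F = (4, 2*z, 4)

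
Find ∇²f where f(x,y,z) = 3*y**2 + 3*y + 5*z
6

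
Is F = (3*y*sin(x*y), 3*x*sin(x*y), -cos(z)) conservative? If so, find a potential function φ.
Yes, F is conservative. φ = -sin(z) - 3*cos(x*y)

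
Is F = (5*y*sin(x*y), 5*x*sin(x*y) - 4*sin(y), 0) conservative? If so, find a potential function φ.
Yes, F is conservative. φ = 4*cos(y) - 5*cos(x*y)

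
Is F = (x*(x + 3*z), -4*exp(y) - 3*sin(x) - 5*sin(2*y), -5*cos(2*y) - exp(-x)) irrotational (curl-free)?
No, ∇×F = (10*sin(2*y), 3*x - exp(-x), -3*cos(x))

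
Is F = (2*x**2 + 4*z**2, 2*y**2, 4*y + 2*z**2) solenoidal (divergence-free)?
No, ∇·F = 4*x + 4*y + 4*z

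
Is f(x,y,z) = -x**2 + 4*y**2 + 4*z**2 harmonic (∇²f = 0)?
No, ∇²f = 14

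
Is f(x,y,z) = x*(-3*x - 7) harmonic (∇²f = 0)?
No, ∇²f = -6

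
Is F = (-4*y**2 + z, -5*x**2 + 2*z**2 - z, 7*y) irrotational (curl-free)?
No, ∇×F = (8 - 4*z, 1, -10*x + 8*y)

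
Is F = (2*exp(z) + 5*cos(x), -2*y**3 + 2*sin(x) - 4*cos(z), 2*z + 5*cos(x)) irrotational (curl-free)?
No, ∇×F = (-4*sin(z), 2*exp(z) + 5*sin(x), 2*cos(x))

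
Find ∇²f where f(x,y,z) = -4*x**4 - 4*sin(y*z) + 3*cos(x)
-48*x**2 + 4*y**2*sin(y*z) + 4*z**2*sin(y*z) - 3*cos(x)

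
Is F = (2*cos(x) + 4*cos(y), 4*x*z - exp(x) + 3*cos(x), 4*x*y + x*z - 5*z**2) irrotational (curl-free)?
No, ∇×F = (0, -4*y - z, 4*z - exp(x) - 3*sin(x) + 4*sin(y))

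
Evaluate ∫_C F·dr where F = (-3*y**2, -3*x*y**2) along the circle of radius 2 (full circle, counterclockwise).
-12*pi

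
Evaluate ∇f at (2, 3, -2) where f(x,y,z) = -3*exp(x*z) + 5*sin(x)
(5*cos(2) + 6*exp(-4), 0, -6*exp(-4))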